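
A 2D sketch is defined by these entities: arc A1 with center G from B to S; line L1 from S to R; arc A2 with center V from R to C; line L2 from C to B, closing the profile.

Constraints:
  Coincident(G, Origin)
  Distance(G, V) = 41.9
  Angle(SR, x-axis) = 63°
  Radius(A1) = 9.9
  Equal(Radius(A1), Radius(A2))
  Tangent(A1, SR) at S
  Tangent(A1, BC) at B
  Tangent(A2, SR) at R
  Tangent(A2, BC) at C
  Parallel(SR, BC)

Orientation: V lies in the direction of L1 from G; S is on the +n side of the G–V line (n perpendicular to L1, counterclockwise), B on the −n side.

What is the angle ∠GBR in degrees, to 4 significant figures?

64.71°

The slot axis is L1's direction at 63.0°, so u = (cos 63.0°, sin 63.0°) = (0.4540, 0.8910) and n = (−sin 63.0°, cos 63.0°) = (-0.8910, 0.4540). G is at the origin and V lies 41.9 along u from G, so V = 41.9·u = (19.02, 37.33). Tangency of A1 to both parallel lines with radius 9.9 puts S and B at G ± 9.9·n: S = (-8.821, 4.495), B = (8.821, -4.495). Equal radii place R and C the same way about V: R = V + 9.9·n = (10.20, 41.83), C = V − 9.9·n = (27.84, 32.84). Then cos ∠GBR = BG·BR / (|BG||BR|), giving 64.71°.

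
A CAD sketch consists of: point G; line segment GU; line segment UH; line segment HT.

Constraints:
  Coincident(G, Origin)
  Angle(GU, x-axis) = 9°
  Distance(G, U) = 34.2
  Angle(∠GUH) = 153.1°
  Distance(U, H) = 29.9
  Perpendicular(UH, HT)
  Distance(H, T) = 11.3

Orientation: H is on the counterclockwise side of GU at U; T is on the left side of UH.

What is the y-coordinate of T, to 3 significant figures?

32.0

G is at the origin; GU runs at 9.0° with length 34.2, so U = 34.2·(cos 9.0°, sin 9.0°) = (33.8, 5.35). ∠GUH = 153.1°, so UH runs at 9.0° + (180° − 153.1°) = 35.9° from the x-axis; with |UH| = 29.9, H = U + 29.9·(cos 35.9°, sin 35.9°) = (58.0, 22.9). UH is perpendicular to HT; with |HT| = 11.3 on the left of UH, T = H + 11.3·(-0.586, 0.810) = (51.4, 32.0). So T.y = 32.0.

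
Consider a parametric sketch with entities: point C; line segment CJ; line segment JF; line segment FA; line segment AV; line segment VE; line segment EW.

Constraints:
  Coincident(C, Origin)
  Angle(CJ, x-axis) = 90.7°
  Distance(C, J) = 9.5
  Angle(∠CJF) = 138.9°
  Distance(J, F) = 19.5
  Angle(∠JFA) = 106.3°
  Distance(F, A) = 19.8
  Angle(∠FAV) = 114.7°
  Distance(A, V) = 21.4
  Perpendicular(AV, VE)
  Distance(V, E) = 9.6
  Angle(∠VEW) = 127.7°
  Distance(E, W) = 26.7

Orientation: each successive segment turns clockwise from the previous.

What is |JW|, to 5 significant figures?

7.8494

C is at the origin; CJ runs at 90.7° with length 9.5, so J = (-0.11606, 9.4993). ∠CJF = 138.9° gives JF at 49.600° from the x-axis; with |JF| = 19.5, F = (12.522, 24.349). ∠JFA = 106.3° gives FA at -24.100° from the x-axis; with |FA| = 19.8, A = (30.596, 16.264). ∠FAV = 114.7° gives AV at -89.400° from the x-axis; with |AV| = 21.4, V = (30.820, -5.1345). AV is perpendicular to VE, so VE runs at -179.40°; with |VE| = 9.6, E = (21.221, -5.2350). ∠VEW = 127.7° gives EW at 128.30° from the x-axis; with |EW| = 26.7, W = (4.6729, 15.719). Then |JW| = |W − J| = 7.8494.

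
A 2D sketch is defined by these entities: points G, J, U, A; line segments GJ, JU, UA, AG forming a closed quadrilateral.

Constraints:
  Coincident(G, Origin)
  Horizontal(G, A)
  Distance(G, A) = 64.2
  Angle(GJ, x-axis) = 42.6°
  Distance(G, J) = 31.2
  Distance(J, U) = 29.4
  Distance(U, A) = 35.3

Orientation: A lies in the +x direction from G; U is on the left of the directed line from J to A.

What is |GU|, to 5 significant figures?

59.672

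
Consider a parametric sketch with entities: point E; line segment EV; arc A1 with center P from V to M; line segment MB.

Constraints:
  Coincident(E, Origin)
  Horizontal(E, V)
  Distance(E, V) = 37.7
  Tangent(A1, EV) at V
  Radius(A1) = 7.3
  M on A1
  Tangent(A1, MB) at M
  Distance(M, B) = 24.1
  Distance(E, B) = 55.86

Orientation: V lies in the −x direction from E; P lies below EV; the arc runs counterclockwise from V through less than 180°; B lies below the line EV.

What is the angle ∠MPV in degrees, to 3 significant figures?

86.3°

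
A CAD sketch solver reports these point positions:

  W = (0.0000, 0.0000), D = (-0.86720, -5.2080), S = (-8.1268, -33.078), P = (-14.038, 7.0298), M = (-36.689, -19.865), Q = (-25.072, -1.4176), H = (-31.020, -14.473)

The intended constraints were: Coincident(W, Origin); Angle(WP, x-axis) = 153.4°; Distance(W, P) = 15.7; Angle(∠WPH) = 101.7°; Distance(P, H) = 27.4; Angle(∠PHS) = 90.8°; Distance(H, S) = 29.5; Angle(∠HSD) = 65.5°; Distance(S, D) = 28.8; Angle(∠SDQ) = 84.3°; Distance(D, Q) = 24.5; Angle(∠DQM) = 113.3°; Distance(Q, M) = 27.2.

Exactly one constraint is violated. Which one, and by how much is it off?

Distance(Q, M) = 27.2 — off by 5.40.

W = (0.00, 0.00) ✓; WP at 153.4° ✓; |WP| = 15.70 ✓; ∠WPH = 101.7° ✓; |PH| = 27.40 ✓; ∠PHS = 90.80° ✓; |HS| = 29.50 ✓; ∠HSD = 65.50° ✓; |SD| = 28.80 ✓; ∠SDQ = 84.30° ✓; |DQ| = 24.50 ✓; ∠DQM = 113.3° ✓; |QM| = 21.80 ✗.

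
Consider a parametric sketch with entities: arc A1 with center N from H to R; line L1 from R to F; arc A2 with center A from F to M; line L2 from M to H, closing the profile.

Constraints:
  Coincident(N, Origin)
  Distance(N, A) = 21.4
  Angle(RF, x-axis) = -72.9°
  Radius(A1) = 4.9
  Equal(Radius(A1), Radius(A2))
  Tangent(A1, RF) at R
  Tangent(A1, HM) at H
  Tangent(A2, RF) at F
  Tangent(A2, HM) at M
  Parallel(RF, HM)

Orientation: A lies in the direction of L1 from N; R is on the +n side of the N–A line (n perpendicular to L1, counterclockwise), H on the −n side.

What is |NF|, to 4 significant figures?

21.95

The slot axis is L1's direction at -72.9°, so u = (cos -72.9°, sin -72.9°) = (0.2940, -0.9558) and n = (−sin -72.9°, cos -72.9°) = (0.9558, 0.2940). N is at the origin and A lies 21.4 along u from N, so A = 21.4·u = (6.292, -20.45). Tangency of A1 to both parallel lines with radius 4.9 puts R and H at N ± 4.9·n: R = (4.683, 1.441), H = (-4.683, -1.441). Equal radii place F and M the same way about A: F = A + 4.9·n = (10.98, -19.01), M = A − 4.9·n = (1.609, -21.89). Then |NF| = |F − N| = 21.95.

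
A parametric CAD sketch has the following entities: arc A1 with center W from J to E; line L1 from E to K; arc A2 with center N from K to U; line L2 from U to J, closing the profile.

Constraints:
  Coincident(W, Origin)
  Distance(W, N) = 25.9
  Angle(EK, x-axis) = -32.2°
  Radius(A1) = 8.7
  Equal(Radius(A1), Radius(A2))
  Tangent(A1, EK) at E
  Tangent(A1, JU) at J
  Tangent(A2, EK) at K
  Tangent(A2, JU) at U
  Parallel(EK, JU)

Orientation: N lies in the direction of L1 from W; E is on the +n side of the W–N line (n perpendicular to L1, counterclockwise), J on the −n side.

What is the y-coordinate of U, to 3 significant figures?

-21.2

The slot axis is L1's direction at -32.2°, so u = (cos -32.2°, sin -32.2°) = (0.846, -0.533) and n = (−sin -32.2°, cos -32.2°) = (0.533, 0.846). W is at the origin and N lies 25.9 along u from W, so N = 25.9·u = (21.9, -13.8). Tangency of A1 to both parallel lines with radius 8.7 puts E and J at W ± 8.7·n: E = (4.64, 7.36), J = (-4.64, -7.36). Equal radii place K and U the same way about N: K = N + 8.7·n = (26.6, -6.44), U = N − 8.7·n = (17.3, -21.2). So U.y = -21.2.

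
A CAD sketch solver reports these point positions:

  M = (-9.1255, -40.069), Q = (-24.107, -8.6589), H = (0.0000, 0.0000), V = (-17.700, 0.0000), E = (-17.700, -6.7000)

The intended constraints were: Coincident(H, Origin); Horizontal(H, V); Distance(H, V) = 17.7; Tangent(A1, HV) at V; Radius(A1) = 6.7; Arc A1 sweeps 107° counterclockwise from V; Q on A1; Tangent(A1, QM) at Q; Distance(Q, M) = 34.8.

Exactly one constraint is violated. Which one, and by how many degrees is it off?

Tangent(A1, QM) at Q — off by 8.50°.

H = (0.00, 0.00) ✓; H.y = 0.00, V.y = 0.00 ✓; |HV| = 17.70 ✓; ∠(EV, VH) = 90.00° ✓; |EV| = 6.700 ✓; bearing(E→Q) − bearing(E→V) = 107.0° ✓; |EQ| = 6.700 ✓; ∠(EQ, QM) = 81.50° ✗; |QM| = 34.80 ✓.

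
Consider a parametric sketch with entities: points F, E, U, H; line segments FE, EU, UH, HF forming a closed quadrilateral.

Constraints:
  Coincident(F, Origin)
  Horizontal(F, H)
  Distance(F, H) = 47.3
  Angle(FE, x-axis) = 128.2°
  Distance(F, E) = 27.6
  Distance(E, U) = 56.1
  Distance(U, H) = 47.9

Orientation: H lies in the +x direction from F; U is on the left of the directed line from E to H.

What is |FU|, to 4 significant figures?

56.84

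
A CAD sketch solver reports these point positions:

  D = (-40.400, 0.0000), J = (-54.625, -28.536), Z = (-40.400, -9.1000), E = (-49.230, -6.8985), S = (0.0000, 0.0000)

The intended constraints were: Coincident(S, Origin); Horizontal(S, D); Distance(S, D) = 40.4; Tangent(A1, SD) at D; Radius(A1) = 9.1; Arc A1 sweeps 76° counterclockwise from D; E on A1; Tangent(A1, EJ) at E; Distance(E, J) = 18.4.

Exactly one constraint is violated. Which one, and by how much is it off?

Distance(E, J) = 18.4 — off by 3.90.

S = (0.00, 0.00) ✓; S.y = 0.00, D.y = 0.00 ✓; |SD| = 40.40 ✓; ∠(ZD, DS) = 90.00° ✓; |ZD| = 9.100 ✓; bearing(Z→E) − bearing(Z→D) = 76.00° ✓; |ZE| = 9.100 ✓; ∠(ZE, EJ) = 90.00° ✓; |EJ| = 22.30 ✗.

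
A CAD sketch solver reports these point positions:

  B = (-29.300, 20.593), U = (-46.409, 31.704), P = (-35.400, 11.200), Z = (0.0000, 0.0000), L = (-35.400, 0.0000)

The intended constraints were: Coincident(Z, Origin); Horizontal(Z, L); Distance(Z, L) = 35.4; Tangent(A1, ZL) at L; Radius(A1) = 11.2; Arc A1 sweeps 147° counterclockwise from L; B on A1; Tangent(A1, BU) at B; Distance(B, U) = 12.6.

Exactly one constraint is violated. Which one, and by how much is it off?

Distance(B, U) = 12.6 — off by 7.80.

Z = (0.00, 0.00) ✓; Z.y = 0.00, L.y = 0.00 ✓; |ZL| = 35.40 ✓; ∠(PL, LZ) = 90.00° ✓; |PL| = 11.20 ✓; bearing(P→B) − bearing(P→L) = 147.0° ✓; |PB| = 11.20 ✓; ∠(PB, BU) = 90.00° ✓; |BU| = 20.40 ✗.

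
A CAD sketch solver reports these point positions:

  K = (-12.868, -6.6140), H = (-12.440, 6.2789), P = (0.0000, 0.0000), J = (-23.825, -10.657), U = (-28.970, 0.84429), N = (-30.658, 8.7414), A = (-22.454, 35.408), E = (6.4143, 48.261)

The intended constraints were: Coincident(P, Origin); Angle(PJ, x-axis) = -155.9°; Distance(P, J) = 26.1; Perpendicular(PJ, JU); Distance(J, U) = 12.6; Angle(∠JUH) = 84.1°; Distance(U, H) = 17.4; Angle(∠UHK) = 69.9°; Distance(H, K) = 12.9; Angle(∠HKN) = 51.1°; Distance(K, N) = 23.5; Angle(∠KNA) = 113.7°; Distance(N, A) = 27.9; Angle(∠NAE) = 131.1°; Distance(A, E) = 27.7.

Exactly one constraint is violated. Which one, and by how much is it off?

Distance(A, E) = 27.7 — off by 3.90.

P = (0.00, 0.00) ✓; PJ at -155.9° ✓; |PJ| = 26.10 ✓; ∠(PJ, JU) = 90.00° ✓; |JU| = 12.60 ✓; ∠JUH = 84.10° ✓; |UH| = 17.40 ✓; ∠UHK = 69.90° ✓; |HK| = 12.90 ✓; ∠HKN = 51.10° ✓; |KN| = 23.50 ✓; ∠KNA = 113.7° ✓; |NA| = 27.90 ✓; ∠NAE = 131.1° ✓; |AE| = 31.60 ✗.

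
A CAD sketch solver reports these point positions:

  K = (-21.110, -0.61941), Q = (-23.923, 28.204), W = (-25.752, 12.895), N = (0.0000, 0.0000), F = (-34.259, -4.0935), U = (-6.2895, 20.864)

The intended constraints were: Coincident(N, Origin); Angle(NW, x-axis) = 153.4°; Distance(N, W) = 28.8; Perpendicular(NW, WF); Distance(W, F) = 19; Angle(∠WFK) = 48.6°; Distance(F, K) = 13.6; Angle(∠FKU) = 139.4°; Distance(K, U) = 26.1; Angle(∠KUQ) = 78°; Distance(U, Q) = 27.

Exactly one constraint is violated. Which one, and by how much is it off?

Distance(U, Q) = 27 — off by 7.90.

N = (0.00, 0.00) ✓; NW at 153.4° ✓; |NW| = 28.80 ✓; ∠(NW, WF) = 90.00° ✓; |WF| = 19.00 ✓; ∠WFK = 48.60° ✓; |FK| = 13.60 ✓; ∠FKU = 139.4° ✓; |KU| = 26.10 ✓; ∠KUQ = 78.00° ✓; |UQ| = 19.10 ✗.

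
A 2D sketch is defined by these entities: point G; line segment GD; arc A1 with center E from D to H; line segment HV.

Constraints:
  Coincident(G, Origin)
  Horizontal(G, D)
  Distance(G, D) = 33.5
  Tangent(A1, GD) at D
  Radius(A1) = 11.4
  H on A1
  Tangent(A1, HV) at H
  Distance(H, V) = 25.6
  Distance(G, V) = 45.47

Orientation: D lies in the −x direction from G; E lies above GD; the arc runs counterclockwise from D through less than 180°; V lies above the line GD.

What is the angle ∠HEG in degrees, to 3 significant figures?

24.9°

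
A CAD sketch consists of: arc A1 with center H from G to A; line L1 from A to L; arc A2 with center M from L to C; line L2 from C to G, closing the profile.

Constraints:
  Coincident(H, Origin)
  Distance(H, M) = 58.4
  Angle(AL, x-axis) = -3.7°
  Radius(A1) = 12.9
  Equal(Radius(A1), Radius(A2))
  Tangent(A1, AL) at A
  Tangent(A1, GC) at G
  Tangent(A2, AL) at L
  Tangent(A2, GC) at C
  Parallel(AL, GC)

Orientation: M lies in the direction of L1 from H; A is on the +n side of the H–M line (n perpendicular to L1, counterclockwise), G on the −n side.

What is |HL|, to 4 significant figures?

59.81

The slot axis is L1's direction at -3.7°, so u = (cos -3.7°, sin -3.7°) = (0.9979, -0.06453) and n = (−sin -3.7°, cos -3.7°) = (0.06453, 0.9979). H is at the origin and M lies 58.4 along u from H, so M = 58.4·u = (58.28, -3.769). Tangency of A1 to both parallel lines with radius 12.9 puts A and G at H ± 12.9·n: A = (0.8325, 12.87), G = (-0.8325, -12.87). Equal radii place L and C the same way about M: L = M + 12.9·n = (59.11, 9.104), C = M − 12.9·n = (57.45, -16.64). Then |HL| = |L − H| = 59.81.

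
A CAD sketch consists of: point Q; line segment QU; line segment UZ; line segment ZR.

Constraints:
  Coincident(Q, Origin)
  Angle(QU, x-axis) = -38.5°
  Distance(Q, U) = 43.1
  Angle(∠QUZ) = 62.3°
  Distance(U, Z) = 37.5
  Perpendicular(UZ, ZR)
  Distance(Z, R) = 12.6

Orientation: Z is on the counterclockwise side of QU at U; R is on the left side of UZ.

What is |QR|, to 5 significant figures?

30.958

∠QUZ = 62.3°, so UZ runs at -38.5° + (180° − 62.3°) = 79.200° from the x-axis; with |UZ| = 37.5, Z = U + 37.5·(cos 79.200°, sin 79.200°) = (40.757, 10.005). The perpendicularity gives ZR at right angles to UZ; with |ZR| = 12.6 on the left of UZ, R = Z + 12.6·(-0.98229, 0.18738) = (28.380, 12.366). Then |QR| = |R − Q| = 30.958.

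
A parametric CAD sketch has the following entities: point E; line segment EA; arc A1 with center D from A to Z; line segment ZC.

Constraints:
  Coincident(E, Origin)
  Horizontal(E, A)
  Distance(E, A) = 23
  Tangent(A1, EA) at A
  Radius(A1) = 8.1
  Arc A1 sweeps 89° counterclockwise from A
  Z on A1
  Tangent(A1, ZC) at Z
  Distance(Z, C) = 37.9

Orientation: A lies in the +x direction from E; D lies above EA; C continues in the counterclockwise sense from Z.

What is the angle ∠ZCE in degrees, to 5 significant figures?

33.709°

E is at the origin; EA is horizontal with |EA| = 23.0 and A on the +x side, so A = (23.000, 0.0000). The tangent condition forces DA to be normal to EA, so D = A + (0, 8.1) = (23.000, 8.1000). On A1, A sits at bearing -90° from D; an 89° counterclockwise sweep puts Z at bearing -1°, so Z = D + 8.1·(cos -1°, sin -1°) = (31.099, 7.9586). A1 meets ZC tangentially, so DZ is at right angles to ZC, so ZC runs along (−sin -1°, cos -1°); with |ZC| = 37.9, C = (31.760, 45.853). Then cos ∠ZCE = CZ·CE / (|CZ||CE|), giving 33.709°.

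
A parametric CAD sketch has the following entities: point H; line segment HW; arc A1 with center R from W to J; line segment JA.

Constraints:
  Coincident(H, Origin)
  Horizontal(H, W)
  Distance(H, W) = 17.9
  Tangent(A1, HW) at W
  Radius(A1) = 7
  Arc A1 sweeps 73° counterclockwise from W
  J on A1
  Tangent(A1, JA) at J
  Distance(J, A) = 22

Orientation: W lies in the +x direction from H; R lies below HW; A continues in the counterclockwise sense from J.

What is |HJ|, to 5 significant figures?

12.252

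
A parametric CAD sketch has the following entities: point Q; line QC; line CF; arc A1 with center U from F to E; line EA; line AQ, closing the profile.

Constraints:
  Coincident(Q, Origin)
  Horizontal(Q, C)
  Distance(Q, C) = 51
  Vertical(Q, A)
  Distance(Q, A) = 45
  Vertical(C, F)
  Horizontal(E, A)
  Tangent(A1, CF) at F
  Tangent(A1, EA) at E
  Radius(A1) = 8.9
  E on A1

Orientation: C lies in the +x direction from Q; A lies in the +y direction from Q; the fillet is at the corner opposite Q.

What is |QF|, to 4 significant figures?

62.48

Q is at the origin; QC is horizontal with |QC| = 51.0 and C on the +x side, so C = (51.00, 0.000). Q and A share the same x with |QA| = 45.0 and A on the +y side, so A = (0.000, 45.00). The virtual corner opposite Q is at (51.00, 45.00). Since A1 is tangent to CF there, UF ⟂ CF and A1 meets EA tangentially, so UE is at right angles to EA, with radius 8.9, so the center U sits 8.9 in from both sides at U = (42.10, 36.10). That places the tangent points at F = (51.00, 36.10) on CF and E = (42.10, 45.00) on EA. Then |QF| = |F − Q| = 62.48.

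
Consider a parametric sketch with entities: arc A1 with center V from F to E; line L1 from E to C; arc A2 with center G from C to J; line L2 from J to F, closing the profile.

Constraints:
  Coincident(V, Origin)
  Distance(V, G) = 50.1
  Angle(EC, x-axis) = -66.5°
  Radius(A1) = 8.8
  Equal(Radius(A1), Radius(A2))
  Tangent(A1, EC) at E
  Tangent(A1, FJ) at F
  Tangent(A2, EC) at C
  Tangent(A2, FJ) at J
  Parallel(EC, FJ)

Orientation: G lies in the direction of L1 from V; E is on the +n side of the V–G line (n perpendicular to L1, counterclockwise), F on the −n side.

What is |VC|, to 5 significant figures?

50.867

The slot axis is L1's direction at -66.5°, so u = (cos -66.5°, sin -66.5°) = (0.39875, -0.91706) and n = (−sin -66.5°, cos -66.5°) = (0.91706, 0.39875). V is at the origin and G lies 50.1 along u from V, so G = 50.1·u = (19.977, -45.945). Tangency of A1 to both parallel lines with radius 8.8 puts E and F at V ± 8.8·n: E = (8.0701, 3.5090), F = (-8.0701, -3.5090). Equal radii place C and J the same way about G: C = G + 8.8·n = (28.047, -42.436), J = G − 8.8·n = (11.907, -49.454). Then |VC| = |C − V| = 50.867.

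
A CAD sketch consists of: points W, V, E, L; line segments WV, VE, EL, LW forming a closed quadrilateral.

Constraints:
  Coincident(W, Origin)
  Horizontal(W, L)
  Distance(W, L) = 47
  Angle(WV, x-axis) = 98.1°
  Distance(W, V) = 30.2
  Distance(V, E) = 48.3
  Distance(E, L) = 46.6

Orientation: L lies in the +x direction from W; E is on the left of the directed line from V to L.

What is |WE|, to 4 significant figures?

61.93

Checks: |VE| = 48.30 ✓; |EL| = 46.60 ✓.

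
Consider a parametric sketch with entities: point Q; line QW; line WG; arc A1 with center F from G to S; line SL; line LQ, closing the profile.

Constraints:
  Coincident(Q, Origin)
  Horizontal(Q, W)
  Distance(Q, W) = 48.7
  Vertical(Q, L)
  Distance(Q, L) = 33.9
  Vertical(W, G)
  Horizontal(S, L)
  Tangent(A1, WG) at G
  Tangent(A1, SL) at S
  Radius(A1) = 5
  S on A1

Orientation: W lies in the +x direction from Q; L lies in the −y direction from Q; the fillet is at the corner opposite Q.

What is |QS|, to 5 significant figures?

55.307

Q is at the origin; QW is horizontal with |QW| = 48.7 and W on the +x side, so W = (48.700, 0.0000). Q and L share the same x with |QL| = 33.9 and L on the −y side, so L = (0.0000, -33.900). The virtual corner opposite Q is at (48.700, -33.900). Tangency of A1 to WG means the radius FG is perpendicular to WG and A1 meets SL tangentially, so FS is at right angles to SL, with radius 5.0, so the center F sits 5.0 in from both sides at F = (43.700, -28.900). That places the tangent points at G = (48.700, -28.900) on WG and S = (43.700, -33.900) on SL. Then |QS| = |S − Q| = 55.307.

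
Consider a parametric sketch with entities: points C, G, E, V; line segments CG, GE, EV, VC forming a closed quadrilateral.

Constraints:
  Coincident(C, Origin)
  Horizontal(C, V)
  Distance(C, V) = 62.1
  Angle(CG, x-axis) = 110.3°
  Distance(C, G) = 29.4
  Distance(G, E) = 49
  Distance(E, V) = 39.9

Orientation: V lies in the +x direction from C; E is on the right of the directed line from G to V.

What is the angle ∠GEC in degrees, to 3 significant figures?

27.3°

C is at the origin; C and V share the same y with |CV| = 62.1 and V in +x, so V = (62.1, 0). CG runs at 110.3° with |CG| = 29.4, so G = (-10.2, 27.6). E is determined by |GE| = 49.0 and |EV| = 39.9 together: it lies at the intersection of circle(G, 49.0) and circle(V, 39.9). With |GV| = 77.4, the foot of the radical line on GV is 43.9 from G and the perpendicular offset is √(49.0² − 43.9²) = 21.7. Taking the right-of-GV solution: E = (23.1, -8.38).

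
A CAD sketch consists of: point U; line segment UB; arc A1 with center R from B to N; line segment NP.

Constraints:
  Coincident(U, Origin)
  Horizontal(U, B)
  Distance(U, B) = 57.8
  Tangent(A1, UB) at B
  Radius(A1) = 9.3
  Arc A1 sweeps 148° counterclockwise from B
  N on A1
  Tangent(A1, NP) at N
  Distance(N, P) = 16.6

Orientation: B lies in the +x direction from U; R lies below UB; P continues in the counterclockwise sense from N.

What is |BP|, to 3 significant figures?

27.5

U is at the origin; U and B share the same y with |UB| = 57.8 and B on the +x side, so B = (57.8, 0.00). Since A1 is tangent to UB there, RB ⟂ UB, so R = B + (0, -9.3) = (57.8, -9.30). On A1, B sits at bearing 90° from R; a 148° counterclockwise sweep puts N at bearing 238°, so N = R + 9.3·(cos 238°, sin 238°) = (52.9, -17.2). Tangency of A1 to NP means the radius RN is perpendicular to NP, so NP runs along (−sin 238°, cos 238°); with |NP| = 16.6, P = (66.9, -26.0). Then |BP| = |P − B| = 27.5.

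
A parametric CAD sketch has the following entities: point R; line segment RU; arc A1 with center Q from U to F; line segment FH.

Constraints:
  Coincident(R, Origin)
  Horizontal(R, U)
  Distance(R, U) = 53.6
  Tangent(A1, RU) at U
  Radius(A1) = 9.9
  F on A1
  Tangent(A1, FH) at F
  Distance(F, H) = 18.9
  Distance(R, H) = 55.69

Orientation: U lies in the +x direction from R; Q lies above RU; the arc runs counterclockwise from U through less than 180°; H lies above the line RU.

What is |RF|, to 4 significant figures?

62.81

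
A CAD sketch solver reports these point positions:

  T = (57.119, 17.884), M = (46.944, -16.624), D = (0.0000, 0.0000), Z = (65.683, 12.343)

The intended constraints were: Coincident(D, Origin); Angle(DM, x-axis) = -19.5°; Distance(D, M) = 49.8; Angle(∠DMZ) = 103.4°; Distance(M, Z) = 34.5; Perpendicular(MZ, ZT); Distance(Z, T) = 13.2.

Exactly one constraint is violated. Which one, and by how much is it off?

Distance(Z, T) = 13.2 — off by 3.00.

D = (0.00, 0.00) ✓; DM at -19.50° ✓; |DM| = 49.80 ✓; ∠DMZ = 103.4° ✓; |MZ| = 34.50 ✓; ∠(MZ, ZT) = 90.00° ✓; |ZT| = 10.20 ✗.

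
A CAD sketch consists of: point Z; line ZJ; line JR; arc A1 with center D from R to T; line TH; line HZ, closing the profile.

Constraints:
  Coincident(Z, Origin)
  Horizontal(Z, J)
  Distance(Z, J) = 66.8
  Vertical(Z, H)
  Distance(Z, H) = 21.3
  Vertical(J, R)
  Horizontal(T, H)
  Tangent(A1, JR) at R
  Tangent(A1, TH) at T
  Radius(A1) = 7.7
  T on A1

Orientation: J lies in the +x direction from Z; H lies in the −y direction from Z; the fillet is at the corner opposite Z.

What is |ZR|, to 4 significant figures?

68.17

Z is at the origin; Z and J share the same y with |ZJ| = 66.8 and J on the +x side, so J = (66.80, 0.000). Z and H share the same x with |ZH| = 21.3 and H on the −y side, so H = (0.000, -21.30). The virtual corner opposite Z is at (66.80, -21.30). The tangent condition forces DR to be normal to JR and since A1 is tangent to TH there, DT ⟂ TH, with radius 7.7, so the center D sits 7.7 in from both sides at D = (59.10, -13.60). That places the tangent points at R = (66.80, -13.60) on JR and T = (59.10, -21.30) on TH. Then |ZR| = |R − Z| = 68.17.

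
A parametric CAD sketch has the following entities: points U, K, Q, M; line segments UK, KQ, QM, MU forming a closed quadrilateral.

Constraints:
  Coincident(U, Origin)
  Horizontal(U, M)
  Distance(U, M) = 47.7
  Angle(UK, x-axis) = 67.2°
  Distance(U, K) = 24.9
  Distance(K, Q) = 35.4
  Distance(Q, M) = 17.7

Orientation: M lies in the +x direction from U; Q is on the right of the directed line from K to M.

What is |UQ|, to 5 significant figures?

31.313

U is at the origin; U and M share the same y with |UM| = 47.7 and M in +x, so M = (47.7, 0). UK runs at 67.2° with |UK| = 24.9, so K = (9.6491, 22.954). Q is determined by |KQ| = 35.4 and |QM| = 17.7 together: it lies at the intersection of circle(K, 35.4) and circle(M, 17.7). With |KM| = 44.438, the foot of the radical line on KM is 32.794 from K and the perpendicular offset is √(35.4² − 32.794²) = 13.330. Taking the right-of-KM solution: Q = (30.844, -5.3996).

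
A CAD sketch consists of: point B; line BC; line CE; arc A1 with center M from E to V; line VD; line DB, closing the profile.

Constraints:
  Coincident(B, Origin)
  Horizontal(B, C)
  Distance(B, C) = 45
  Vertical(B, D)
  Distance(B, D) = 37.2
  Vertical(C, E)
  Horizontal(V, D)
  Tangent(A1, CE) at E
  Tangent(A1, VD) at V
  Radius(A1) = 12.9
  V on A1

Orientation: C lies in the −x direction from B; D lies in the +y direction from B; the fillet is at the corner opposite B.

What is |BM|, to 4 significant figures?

40.26

BD is vertical with |BD| = 37.2 and D on the +y side, so D = (0.000, 37.20). The virtual corner opposite B is at (-45.00, 37.20). A1 meets CE tangentially, so ME is at right angles to CE and A1 meets VD tangentially, so MV is at right angles to VD, with radius 12.9, so the center M sits 12.9 in from both sides at M = (-32.10, 24.30). Then |BM| = |M − B| = 40.26.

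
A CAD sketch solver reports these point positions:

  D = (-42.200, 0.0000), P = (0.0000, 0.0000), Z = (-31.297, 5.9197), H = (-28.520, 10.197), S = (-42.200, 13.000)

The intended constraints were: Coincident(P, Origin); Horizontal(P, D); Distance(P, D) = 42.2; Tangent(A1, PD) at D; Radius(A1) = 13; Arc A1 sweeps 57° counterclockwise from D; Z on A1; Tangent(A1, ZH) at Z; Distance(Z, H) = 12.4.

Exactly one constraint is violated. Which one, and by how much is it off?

Distance(Z, H) = 12.4 — off by 7.30.

P = (0.00, 0.00) ✓; P.y = 0.00, D.y = 0.00 ✓; |PD| = 42.20 ✓; ∠(SD, DP) = 90.00° ✓; |SD| = 13.00 ✓; bearing(S→Z) − bearing(S→D) = 57.00° ✓; |SZ| = 13.00 ✓; ∠(SZ, ZH) = 89.99° ✓; |ZH| = 5.100 ✗.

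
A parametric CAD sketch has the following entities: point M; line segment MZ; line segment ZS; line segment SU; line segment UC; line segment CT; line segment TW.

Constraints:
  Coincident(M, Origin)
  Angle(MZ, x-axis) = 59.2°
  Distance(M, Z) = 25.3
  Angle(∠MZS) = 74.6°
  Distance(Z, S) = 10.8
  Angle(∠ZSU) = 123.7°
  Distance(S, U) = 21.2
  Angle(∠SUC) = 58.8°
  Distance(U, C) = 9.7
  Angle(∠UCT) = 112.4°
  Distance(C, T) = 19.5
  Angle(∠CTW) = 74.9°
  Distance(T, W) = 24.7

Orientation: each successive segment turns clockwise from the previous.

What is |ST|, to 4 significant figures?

6.150

∠SUC = 58.8° gives UC at 136.3° from the x-axis; with |UC| = 9.7, C = (8.829, -0.05924). ∠UCT = 112.4° gives CT at 68.70° from the x-axis; with |CT| = 19.5, T = (15.91, 18.11). Then |ST| = |T − S| = 6.150.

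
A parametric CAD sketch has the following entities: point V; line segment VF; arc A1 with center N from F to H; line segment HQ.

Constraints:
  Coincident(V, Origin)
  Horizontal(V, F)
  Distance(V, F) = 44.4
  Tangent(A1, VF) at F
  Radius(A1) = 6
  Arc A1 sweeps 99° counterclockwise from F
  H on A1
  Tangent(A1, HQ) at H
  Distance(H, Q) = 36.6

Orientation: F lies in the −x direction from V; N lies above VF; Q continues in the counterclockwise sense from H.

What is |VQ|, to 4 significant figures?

61.73

On A1, F sits at bearing -90° from N; a 99° counterclockwise sweep puts H at bearing 9°, so H = N + 6.0·(cos 9°, sin 9°) = (-38.47, 6.939). Tangency of A1 to HQ means the radius NH is perpendicular to HQ, so HQ runs along (−sin 9°, cos 9°); with |HQ| = 36.6, Q = (-44.20, 43.09). Then |VQ| = |Q − V| = 61.73.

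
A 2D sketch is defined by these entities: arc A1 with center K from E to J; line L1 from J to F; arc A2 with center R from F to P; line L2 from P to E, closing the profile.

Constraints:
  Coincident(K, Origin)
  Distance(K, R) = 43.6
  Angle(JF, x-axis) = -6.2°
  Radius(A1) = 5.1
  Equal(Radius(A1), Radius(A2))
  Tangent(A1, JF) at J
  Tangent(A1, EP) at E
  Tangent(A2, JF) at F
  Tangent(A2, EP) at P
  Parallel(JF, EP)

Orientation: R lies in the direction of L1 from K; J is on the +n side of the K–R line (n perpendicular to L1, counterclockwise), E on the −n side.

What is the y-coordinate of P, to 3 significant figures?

-9.78

The slot axis is L1's direction at -6.2°, so u = (cos -6.2°, sin -6.2°) = (0.994, -0.108) and n = (−sin -6.2°, cos -6.2°) = (0.108, 0.994). K is at the origin and R lies 43.6 along u from K, so R = 43.6·u = (43.3, -4.71). Tangency of A1 to both parallel lines with radius 5.1 puts J and E at K ± 5.1·n: J = (0.551, 5.07), E = (-0.551, -5.07). Equal radii place F and P the same way about R: F = R + 5.1·n = (43.9, 0.361), P = R − 5.1·n = (42.8, -9.78). So P.y = -9.78.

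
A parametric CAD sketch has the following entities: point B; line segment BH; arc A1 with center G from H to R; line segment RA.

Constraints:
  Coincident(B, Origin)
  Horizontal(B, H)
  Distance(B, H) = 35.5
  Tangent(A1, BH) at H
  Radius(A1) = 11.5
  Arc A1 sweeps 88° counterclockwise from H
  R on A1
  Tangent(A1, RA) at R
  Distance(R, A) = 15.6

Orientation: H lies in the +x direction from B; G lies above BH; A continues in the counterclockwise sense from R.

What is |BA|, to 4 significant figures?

54.52

B is at the origin; B and H share the same y with |BH| = 35.5 and H on the +x side, so H = (35.50, 0.000). The tangent condition forces GH to be normal to BH, so G = H + (0, 11.5) = (35.50, 11.50). On A1, H sits at bearing -90° from G; an 88° counterclockwise sweep puts R at bearing -2°, so R = G + 11.5·(cos -2°, sin -2°) = (46.99, 11.10). The tangent condition forces GR to be normal to RA, so RA runs along (−sin -2°, cos -2°); with |RA| = 15.6, A = (47.54, 26.69). Then |BA| = |A − B| = 54.52.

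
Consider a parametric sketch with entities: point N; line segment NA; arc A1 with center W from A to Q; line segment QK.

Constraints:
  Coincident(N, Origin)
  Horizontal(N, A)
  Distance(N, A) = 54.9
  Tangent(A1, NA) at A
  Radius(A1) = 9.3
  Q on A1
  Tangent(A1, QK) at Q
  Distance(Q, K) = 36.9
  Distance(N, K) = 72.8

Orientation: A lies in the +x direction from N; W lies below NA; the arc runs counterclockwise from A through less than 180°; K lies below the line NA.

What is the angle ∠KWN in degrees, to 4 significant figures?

100.2°

N is at the origin; N and A share the same y with |NA| = 54.9 and A on the +x side, so A = (54.90, 0.000). A1 meets NA tangentially, so WA is at right angles to NA, so W = A + (0, -9.3) = (54.90, -9.300). Since WQ ⟂ QK (tangency), |WK| = √(9.3² + 36.9²) = 38.05 regardless of where Q sits on A1. So K lies on both circle(N, 72.8) and circle(W, 38.05); the below-NA intersection is K = (55.30, -47.35). Q is the foot of the tangent from K: Q = (45.91, -11.67).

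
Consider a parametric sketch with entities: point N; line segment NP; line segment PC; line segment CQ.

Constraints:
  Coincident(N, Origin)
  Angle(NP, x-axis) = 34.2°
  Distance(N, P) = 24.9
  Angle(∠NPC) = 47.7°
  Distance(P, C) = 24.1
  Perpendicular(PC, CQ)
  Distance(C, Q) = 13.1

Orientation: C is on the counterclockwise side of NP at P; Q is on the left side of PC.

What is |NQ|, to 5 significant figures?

9.0649

N is at the origin; NP runs at 34.2° with length 24.9, so P = 24.9·(cos 34.2°, sin 34.2°) = (20.594, 13.996). ∠NPC = 47.7°, so PC runs at 34.2° + (180° − 47.7°) = 166.50° from the x-axis; with |PC| = 24.1, C = P + 24.1·(cos 166.50°, sin 166.50°) = (-2.8398, 19.622). The perpendicularity gives CQ at right angles to PC; with |CQ| = 13.1 on the left of PC, Q = C + 13.1·(-0.23345, -0.97237) = (-5.8979, 6.8839). Then |NQ| = |Q − N| = 9.0649.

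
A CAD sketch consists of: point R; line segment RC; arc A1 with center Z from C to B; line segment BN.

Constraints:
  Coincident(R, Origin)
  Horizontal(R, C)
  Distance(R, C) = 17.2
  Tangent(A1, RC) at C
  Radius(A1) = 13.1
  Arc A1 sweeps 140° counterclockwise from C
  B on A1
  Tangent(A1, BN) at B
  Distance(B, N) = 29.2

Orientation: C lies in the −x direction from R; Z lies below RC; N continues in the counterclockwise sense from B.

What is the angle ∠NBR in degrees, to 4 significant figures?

82.08°

R is at the origin; RC is horizontal with |RC| = 17.2 and C on the −x side, so C = (-17.20, 0.000). A1 meets RC tangentially, so ZC is at right angles to RC, so Z = C + (0, -13.1) = (-17.20, -13.10). On A1, C sits at bearing 90° from Z; a 140° counterclockwise sweep puts B at bearing 230°, so B = Z + 13.1·(cos 230°, sin 230°) = (-25.62, -23.14). A1 meets BN tangentially, so ZB is at right angles to BN, so BN runs along (−sin 230°, cos 230°); with |BN| = 29.2, N = (-3.252, -41.90). Then cos ∠NBR = BN·BR / (|BN||BR|), giving 82.08°.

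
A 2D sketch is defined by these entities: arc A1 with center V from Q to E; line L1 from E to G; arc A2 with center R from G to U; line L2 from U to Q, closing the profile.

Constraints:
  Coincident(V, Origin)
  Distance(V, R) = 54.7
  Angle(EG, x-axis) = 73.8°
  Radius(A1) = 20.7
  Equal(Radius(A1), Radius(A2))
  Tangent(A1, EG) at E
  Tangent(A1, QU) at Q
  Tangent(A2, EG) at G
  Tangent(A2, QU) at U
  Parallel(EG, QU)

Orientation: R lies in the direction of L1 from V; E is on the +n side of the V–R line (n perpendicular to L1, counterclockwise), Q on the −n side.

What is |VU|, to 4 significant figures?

58.49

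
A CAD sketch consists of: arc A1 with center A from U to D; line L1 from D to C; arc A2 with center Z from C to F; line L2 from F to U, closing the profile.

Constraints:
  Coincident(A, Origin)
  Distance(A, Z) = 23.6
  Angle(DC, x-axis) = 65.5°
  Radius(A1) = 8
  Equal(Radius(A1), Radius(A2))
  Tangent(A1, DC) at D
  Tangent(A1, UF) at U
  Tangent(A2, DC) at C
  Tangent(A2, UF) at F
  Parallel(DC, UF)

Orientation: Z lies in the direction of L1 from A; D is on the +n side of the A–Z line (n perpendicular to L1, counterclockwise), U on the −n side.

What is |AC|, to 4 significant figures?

24.92

The slot axis is L1's direction at 65.5°, so u = (cos 65.5°, sin 65.5°) = (0.4147, 0.9100) and n = (−sin 65.5°, cos 65.5°) = (-0.9100, 0.4147). A is at the origin and Z lies 23.6 along u from A, so Z = 23.6·u = (9.787, 21.48). Tangency of A1 to both parallel lines with radius 8.0 puts D and U at A ± 8.0·n: D = (-7.280, 3.318), U = (7.280, -3.318). Equal radii place C and F the same way about Z: C = Z + 8.0·n = (2.507, 24.79), F = Z − 8.0·n = (17.07, 18.16). Then |AC| = |C − A| = 24.92.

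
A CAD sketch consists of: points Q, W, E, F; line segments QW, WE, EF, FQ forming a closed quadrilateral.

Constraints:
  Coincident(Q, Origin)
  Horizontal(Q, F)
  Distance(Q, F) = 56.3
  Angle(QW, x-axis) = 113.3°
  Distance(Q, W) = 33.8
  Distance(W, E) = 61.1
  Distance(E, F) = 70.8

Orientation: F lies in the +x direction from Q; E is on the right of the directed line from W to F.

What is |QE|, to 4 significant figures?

30.85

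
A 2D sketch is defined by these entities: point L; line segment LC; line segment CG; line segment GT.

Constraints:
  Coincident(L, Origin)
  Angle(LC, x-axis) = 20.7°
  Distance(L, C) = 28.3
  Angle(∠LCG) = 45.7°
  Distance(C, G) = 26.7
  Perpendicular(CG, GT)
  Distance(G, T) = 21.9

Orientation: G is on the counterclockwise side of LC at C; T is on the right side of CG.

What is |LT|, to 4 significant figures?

42.72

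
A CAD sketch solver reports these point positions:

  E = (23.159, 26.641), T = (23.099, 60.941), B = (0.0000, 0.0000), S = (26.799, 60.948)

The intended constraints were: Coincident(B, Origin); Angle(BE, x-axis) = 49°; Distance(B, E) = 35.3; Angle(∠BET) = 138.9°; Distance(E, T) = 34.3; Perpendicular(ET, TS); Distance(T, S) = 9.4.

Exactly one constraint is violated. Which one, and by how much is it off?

Distance(T, S) = 9.4 — off by 5.70.

B = (0.00, 0.00) ✓; BE at 49.00° ✓; |BE| = 35.30 ✓; ∠BET = 138.9° ✓; |ET| = 34.30 ✓; ∠(ET, TS) = 89.99° ✓; |TS| = 3.700 ✗.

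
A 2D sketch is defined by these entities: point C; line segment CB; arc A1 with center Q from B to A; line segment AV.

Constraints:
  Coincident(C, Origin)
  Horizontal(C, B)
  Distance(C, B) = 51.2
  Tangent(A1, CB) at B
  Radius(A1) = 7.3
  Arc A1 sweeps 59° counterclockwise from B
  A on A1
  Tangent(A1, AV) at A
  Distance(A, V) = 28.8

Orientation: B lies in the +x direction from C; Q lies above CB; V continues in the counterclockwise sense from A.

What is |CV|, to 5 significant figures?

77.606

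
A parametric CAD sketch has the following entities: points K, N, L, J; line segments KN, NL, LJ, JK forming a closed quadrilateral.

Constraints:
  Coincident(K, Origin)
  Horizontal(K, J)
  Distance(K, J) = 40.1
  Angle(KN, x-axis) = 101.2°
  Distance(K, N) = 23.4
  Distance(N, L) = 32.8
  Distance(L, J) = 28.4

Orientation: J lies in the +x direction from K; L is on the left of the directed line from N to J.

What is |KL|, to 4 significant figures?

38.14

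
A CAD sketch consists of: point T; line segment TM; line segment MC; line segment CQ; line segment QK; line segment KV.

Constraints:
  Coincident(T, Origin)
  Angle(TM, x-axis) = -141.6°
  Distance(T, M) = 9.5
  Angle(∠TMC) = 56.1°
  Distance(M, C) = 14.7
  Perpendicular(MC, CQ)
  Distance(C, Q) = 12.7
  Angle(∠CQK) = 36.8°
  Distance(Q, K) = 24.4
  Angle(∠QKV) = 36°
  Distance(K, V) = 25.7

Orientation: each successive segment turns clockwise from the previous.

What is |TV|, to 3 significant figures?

20.6

∠CQK = 36.8° gives QK at -139° from the x-axis; with |QK| = 24.4, K = (-14.3, -6.35). ∠QKV = 36.0° gives KV at 77.3° from the x-axis; with |KV| = 25.7, V = (-8.62, 18.7). Then |TV| = |V − T| = 20.6.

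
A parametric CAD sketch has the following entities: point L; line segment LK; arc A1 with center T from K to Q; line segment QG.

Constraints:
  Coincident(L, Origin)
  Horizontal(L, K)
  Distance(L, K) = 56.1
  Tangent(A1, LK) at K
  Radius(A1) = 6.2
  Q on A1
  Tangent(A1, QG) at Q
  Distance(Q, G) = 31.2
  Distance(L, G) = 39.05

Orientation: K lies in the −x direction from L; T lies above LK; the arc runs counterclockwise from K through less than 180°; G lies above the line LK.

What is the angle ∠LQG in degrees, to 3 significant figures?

49.0°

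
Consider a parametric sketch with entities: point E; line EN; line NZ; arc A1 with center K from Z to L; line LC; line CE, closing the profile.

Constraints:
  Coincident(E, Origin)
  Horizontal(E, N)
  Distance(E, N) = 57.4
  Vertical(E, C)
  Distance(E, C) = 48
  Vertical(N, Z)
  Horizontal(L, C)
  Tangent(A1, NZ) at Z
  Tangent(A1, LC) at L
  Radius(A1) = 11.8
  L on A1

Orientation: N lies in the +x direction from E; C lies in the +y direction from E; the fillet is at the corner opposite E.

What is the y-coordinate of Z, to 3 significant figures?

36.2

The virtual corner opposite E is at (57.4, 48.0). The tangent condition forces KZ to be normal to NZ and the tangent condition forces KL to be normal to LC, with radius 11.8, so the center K sits 11.8 in from both sides at K = (45.6, 36.2). That places the tangent points at Z = (57.4, 36.2) on NZ and L = (45.6, 48.0) on LC. So Z.y = 36.2.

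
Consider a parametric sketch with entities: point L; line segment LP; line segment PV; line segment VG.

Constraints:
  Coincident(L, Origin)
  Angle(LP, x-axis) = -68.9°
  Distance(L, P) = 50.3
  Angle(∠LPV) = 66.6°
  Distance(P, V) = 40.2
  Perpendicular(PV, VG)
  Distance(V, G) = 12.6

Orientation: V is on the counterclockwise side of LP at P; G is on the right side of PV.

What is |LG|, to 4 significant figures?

62.15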